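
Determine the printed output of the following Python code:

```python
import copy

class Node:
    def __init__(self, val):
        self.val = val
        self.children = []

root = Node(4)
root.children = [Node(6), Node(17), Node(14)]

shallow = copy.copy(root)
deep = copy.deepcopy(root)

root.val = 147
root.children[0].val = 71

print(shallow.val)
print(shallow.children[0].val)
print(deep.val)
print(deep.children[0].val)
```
4
71
4
6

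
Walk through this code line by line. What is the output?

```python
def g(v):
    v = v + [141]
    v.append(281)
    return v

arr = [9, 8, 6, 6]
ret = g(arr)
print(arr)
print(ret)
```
[9, 8, 6, 6]
[9, 8, 6, 6, 141, 281]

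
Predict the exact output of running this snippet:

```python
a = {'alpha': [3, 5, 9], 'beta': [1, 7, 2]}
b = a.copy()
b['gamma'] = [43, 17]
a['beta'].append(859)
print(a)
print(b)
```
{'alpha': [3, 5, 9], 'beta': [1, 7, 2, 859]}
{'alpha': [3, 5, 9], 'beta': [1, 7, 2, 859], 'gamma': [43, 17]}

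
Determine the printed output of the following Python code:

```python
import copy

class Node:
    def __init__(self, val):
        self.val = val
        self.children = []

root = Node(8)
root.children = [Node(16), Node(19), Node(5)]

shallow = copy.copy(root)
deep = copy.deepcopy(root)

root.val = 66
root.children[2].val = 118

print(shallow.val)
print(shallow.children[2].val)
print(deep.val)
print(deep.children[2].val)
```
8
118
8
5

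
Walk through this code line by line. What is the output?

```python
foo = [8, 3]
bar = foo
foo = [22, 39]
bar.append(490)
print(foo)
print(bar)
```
[22, 39]
[8, 3, 490]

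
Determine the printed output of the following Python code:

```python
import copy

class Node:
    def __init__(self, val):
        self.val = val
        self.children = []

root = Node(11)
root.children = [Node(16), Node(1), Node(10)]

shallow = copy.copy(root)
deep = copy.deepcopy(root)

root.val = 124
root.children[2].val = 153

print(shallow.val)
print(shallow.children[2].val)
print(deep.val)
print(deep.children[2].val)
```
11
153
11
10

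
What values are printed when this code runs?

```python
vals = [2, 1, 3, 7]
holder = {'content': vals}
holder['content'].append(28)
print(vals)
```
[2, 1, 3, 7, 28]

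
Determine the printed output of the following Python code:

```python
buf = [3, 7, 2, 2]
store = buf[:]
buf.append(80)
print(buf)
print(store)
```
[3, 7, 2, 2, 80]
[3, 7, 2, 2]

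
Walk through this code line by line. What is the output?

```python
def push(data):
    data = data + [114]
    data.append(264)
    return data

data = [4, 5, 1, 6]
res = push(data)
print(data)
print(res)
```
[4, 5, 1, 6]
[4, 5, 1, 6, 114, 264]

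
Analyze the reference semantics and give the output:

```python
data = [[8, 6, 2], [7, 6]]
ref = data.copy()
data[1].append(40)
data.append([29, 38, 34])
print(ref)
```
[[8, 6, 2], [7, 6, 40]]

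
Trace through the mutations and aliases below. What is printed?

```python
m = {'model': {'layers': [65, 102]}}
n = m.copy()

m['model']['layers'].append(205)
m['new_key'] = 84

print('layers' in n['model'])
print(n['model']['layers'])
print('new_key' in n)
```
True
[65, 102, 205]
False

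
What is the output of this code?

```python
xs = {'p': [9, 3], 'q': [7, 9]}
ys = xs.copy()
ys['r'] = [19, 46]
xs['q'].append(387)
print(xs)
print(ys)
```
{'p': [9, 3], 'q': [7, 9, 387]}
{'p': [9, 3], 'q': [7, 9, 387], 'r': [19, 46]}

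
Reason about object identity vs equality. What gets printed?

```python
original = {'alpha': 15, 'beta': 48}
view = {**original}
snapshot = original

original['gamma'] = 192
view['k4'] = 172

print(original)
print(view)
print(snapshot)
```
{'alpha': 15, 'beta': 48, 'gamma': 192}
{'alpha': 15, 'beta': 48, 'k4': 172}
{'alpha': 15, 'beta': 48, 'gamma': 192}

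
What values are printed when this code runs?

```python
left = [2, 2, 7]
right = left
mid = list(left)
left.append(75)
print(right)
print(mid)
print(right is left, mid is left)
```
[2, 2, 7, 75]
[2, 2, 7]
True False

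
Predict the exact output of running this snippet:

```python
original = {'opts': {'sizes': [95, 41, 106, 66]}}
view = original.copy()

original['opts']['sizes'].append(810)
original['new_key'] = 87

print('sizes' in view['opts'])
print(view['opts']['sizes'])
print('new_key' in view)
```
True
[95, 41, 106, 66, 810]
False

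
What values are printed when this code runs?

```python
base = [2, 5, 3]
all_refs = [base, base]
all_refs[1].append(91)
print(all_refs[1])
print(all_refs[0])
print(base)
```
[2, 5, 3, 91]
[2, 5, 3, 91]
[2, 5, 3, 91]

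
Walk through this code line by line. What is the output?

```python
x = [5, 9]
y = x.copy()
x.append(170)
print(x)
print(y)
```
[5, 9, 170]
[5, 9]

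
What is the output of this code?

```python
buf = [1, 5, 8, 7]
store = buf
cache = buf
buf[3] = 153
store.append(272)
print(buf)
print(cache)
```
[1, 5, 8, 153, 272]
[1, 5, 8, 153, 272]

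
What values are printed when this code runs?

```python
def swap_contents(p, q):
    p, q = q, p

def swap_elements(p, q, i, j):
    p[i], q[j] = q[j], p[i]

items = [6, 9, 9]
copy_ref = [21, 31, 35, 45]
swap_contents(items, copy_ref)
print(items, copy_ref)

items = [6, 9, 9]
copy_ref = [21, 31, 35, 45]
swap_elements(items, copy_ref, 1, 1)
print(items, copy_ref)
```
[6, 9, 9] [21, 31, 35, 45]
[6, 31, 9] [21, 9, 35, 45]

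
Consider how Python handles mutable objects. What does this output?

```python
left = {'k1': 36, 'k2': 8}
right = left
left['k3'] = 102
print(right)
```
{'k1': 36, 'k2': 8, 'k3': 102}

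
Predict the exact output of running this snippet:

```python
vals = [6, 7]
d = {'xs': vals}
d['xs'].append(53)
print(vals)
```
[6, 7, 53]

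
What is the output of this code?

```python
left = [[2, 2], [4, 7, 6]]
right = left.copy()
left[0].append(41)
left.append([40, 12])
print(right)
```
[[2, 2, 41], [4, 7, 6]]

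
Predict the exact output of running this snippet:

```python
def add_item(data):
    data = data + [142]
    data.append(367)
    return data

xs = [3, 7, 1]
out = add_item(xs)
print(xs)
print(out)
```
[3, 7, 1]
[3, 7, 1, 142, 367]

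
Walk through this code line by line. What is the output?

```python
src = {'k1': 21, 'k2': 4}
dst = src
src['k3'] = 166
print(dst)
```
{'k1': 21, 'k2': 4, 'k3': 166}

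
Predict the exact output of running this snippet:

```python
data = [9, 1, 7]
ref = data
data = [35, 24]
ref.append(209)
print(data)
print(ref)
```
[35, 24]
[9, 1, 7, 209]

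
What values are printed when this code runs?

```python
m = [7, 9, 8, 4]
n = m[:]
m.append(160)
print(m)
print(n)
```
[7, 9, 8, 4, 160]
[7, 9, 8, 4]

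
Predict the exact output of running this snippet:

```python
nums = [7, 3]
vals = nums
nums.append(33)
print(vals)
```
[7, 3, 33]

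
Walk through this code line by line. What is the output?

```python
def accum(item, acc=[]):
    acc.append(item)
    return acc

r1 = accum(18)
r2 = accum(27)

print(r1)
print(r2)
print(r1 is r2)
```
[18, 27]
[18, 27]
True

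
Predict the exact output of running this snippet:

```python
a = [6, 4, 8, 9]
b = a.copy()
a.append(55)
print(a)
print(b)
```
[6, 4, 8, 9, 55]
[6, 4, 8, 9]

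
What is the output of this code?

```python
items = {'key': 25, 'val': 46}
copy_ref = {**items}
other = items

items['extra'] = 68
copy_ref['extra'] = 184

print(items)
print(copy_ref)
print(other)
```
{'key': 25, 'val': 46, 'extra': 68}
{'key': 25, 'val': 46, 'extra': 184}
{'key': 25, 'val': 46, 'extra': 68}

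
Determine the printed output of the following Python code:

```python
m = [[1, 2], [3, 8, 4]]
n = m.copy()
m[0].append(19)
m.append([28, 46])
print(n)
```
[[1, 2, 19], [3, 8, 4]]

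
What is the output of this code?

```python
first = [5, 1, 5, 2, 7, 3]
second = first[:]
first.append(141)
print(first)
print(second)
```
[5, 1, 5, 2, 7, 3, 141]
[5, 1, 5, 2, 7, 3]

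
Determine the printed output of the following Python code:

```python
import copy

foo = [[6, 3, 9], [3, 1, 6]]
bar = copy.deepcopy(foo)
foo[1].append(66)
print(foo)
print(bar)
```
[[6, 3, 9], [3, 1, 6, 66]]
[[6, 3, 9], [3, 1, 6]]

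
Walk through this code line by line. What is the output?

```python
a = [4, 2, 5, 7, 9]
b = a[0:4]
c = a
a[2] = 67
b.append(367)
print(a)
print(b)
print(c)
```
[4, 2, 67, 7, 9]
[4, 2, 5, 7, 367]
[4, 2, 67, 7, 9]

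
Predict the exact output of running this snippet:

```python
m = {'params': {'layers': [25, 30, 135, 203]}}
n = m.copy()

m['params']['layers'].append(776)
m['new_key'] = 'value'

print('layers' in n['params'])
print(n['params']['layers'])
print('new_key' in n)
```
True
[25, 30, 135, 203, 776]
False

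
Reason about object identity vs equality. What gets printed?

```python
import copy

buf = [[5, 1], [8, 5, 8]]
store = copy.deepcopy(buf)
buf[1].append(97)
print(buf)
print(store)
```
[[5, 1], [8, 5, 8, 97]]
[[5, 1], [8, 5, 8]]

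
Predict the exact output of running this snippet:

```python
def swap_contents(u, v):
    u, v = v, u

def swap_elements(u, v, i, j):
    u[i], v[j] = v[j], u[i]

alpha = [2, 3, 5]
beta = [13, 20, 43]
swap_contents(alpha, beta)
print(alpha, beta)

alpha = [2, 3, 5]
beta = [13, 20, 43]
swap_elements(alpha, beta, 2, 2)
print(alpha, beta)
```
[2, 3, 5] [13, 20, 43]
[2, 3, 43] [13, 20, 5]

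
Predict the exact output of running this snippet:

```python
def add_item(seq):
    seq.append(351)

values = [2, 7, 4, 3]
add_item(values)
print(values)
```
[2, 7, 4, 3, 351]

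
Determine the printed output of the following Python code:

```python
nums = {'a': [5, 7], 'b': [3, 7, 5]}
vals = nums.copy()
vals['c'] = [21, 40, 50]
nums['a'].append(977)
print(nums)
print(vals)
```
{'a': [5, 7, 977], 'b': [3, 7, 5]}
{'a': [5, 7, 977], 'b': [3, 7, 5], 'c': [21, 40, 50]}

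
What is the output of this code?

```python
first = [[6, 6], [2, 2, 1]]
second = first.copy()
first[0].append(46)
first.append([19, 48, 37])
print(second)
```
[[6, 6, 46], [2, 2, 1]]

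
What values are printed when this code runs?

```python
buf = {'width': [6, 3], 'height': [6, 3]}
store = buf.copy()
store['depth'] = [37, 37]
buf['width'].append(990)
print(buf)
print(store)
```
{'width': [6, 3, 990], 'height': [6, 3]}
{'width': [6, 3, 990], 'height': [6, 3], 'depth': [37, 37]}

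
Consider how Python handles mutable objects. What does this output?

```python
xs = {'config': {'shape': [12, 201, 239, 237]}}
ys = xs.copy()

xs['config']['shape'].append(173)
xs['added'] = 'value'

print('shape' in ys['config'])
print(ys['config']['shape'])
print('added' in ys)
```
True
[12, 201, 239, 237, 173]
False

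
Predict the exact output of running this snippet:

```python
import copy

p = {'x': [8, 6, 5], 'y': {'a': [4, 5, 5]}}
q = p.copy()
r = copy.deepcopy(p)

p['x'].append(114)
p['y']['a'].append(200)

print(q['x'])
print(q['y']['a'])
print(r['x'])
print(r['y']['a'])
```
[8, 6, 5, 114]
[4, 5, 5, 200]
[8, 6, 5]
[4, 5, 5]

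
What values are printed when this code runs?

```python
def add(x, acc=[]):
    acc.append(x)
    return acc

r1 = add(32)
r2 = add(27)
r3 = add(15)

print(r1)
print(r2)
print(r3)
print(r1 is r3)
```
[32, 27, 15]
[32, 27, 15]
[32, 27, 15]
True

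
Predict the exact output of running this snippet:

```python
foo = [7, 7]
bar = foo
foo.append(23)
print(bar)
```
[7, 7, 23]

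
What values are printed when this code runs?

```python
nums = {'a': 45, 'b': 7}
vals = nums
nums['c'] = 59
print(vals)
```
{'a': 45, 'b': 7, 'c': 59}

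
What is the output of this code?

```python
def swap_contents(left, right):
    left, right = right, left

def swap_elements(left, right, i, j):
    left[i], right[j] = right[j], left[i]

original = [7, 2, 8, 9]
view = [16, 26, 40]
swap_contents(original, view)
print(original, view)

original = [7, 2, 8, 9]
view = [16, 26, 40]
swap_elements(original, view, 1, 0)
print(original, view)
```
[7, 2, 8, 9] [16, 26, 40]
[7, 16, 8, 9] [2, 26, 40]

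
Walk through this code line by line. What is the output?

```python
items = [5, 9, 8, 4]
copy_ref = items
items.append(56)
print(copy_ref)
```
[5, 9, 8, 4, 56]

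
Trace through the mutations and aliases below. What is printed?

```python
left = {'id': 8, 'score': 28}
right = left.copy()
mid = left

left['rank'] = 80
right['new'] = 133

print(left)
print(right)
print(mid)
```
{'id': 8, 'score': 28, 'rank': 80}
{'id': 8, 'score': 28, 'new': 133}
{'id': 8, 'score': 28, 'rank': 80}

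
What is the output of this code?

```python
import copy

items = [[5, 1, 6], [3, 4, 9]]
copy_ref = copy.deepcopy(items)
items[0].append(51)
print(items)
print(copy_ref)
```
[[5, 1, 6, 51], [3, 4, 9]]
[[5, 1, 6], [3, 4, 9]]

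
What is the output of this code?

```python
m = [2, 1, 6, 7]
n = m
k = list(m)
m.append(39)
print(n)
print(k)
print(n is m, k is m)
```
[2, 1, 6, 7, 39]
[2, 1, 6, 7]
True False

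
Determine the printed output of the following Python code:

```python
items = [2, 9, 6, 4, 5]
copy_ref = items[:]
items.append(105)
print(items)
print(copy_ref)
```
[2, 9, 6, 4, 5, 105]
[2, 9, 6, 4, 5]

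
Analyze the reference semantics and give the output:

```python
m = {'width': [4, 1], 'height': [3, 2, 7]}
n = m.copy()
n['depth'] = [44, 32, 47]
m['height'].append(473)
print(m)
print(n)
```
{'width': [4, 1], 'height': [3, 2, 7, 473]}
{'width': [4, 1], 'height': [3, 2, 7, 473], 'depth': [44, 32, 47]}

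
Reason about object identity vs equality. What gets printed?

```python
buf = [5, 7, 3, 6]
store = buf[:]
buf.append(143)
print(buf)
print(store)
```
[5, 7, 3, 6, 143]
[5, 7, 3, 6]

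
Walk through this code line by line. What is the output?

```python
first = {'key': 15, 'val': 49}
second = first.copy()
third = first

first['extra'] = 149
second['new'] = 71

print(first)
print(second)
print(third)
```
{'key': 15, 'val': 49, 'extra': 149}
{'key': 15, 'val': 49, 'new': 71}
{'key': 15, 'val': 49, 'extra': 149}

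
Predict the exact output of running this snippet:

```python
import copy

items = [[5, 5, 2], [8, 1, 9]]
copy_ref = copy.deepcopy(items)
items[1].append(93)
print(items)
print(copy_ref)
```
[[5, 5, 2], [8, 1, 9, 93]]
[[5, 5, 2], [8, 1, 9]]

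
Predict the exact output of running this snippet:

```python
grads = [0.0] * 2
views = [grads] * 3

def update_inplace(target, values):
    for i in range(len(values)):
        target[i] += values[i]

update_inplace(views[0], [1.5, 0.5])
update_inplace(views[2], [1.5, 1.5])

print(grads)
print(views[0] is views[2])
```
[3.0, 2.0]
True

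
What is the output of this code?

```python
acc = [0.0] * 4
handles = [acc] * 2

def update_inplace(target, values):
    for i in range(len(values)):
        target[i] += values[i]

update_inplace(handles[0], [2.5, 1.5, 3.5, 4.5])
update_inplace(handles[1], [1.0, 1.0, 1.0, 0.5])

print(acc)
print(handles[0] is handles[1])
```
[3.5, 2.5, 4.5, 5.0]
True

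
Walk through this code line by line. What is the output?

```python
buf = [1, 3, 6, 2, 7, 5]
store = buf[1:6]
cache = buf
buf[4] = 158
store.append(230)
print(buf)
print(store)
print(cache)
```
[1, 3, 6, 2, 158, 5]
[3, 6, 2, 7, 5, 230]
[1, 3, 6, 2, 158, 5]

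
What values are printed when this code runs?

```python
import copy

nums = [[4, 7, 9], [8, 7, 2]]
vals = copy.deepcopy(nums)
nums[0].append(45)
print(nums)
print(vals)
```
[[4, 7, 9, 45], [8, 7, 2]]
[[4, 7, 9], [8, 7, 2]]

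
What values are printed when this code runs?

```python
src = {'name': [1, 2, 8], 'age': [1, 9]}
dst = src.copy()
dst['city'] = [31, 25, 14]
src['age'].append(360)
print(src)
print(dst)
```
{'name': [1, 2, 8], 'age': [1, 9, 360]}
{'name': [1, 2, 8], 'age': [1, 9, 360], 'city': [31, 25, 14]}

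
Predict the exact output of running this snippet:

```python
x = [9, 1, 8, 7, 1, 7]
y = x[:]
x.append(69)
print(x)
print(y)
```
[9, 1, 8, 7, 1, 7, 69]
[9, 1, 8, 7, 1, 7]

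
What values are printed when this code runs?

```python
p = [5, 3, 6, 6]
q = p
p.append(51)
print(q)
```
[5, 3, 6, 6, 51]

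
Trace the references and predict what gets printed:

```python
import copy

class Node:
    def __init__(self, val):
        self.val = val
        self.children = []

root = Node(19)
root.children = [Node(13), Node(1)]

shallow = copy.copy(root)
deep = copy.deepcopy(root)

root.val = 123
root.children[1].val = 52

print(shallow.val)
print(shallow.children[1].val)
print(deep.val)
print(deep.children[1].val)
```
19
52
19
1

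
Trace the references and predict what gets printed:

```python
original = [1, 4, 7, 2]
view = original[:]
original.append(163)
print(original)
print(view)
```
[1, 4, 7, 2, 163]
[1, 4, 7, 2]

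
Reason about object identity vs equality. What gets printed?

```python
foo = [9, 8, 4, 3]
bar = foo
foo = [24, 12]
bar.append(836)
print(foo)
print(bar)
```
[24, 12]
[9, 8, 4, 3, 836]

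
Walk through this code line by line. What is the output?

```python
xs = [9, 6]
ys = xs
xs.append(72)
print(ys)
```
[9, 6, 72]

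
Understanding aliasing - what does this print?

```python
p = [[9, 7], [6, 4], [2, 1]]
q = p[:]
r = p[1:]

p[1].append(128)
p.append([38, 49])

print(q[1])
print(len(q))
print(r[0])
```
[6, 4, 128]
3
[6, 4, 128]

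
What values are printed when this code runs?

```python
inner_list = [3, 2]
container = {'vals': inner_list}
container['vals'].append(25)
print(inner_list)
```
[3, 2, 25]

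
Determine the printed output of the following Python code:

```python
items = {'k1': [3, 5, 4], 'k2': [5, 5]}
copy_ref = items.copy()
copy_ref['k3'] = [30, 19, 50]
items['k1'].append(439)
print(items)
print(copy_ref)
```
{'k1': [3, 5, 4, 439], 'k2': [5, 5]}
{'k1': [3, 5, 4, 439], 'k2': [5, 5], 'k3': [30, 19, 50]}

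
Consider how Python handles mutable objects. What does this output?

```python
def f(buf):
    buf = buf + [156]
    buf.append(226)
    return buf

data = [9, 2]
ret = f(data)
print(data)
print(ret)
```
[9, 2]
[9, 2, 156, 226]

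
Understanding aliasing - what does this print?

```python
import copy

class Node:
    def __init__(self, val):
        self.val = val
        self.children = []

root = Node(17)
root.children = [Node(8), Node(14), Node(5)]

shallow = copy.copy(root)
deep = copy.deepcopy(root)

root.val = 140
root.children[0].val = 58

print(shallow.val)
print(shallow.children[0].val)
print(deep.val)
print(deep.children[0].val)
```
17
58
17
8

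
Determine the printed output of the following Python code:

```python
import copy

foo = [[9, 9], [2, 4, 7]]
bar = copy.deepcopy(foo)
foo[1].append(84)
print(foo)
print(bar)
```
[[9, 9], [2, 4, 7, 84]]
[[9, 9], [2, 4, 7]]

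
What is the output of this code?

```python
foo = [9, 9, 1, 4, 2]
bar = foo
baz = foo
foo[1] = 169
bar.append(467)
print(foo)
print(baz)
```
[9, 169, 1, 4, 2, 467]
[9, 169, 1, 4, 2, 467]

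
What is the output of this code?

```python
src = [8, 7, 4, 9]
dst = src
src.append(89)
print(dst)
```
[8, 7, 4, 9, 89]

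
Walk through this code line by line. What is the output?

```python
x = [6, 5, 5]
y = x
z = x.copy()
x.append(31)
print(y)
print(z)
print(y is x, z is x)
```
[6, 5, 5, 31]
[6, 5, 5]
True False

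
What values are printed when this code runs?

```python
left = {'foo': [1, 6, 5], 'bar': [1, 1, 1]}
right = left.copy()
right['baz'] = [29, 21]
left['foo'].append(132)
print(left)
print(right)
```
{'foo': [1, 6, 5, 132], 'bar': [1, 1, 1]}
{'foo': [1, 6, 5, 132], 'bar': [1, 1, 1], 'baz': [29, 21]}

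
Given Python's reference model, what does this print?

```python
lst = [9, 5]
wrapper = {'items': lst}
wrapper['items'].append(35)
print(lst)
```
[9, 5, 35]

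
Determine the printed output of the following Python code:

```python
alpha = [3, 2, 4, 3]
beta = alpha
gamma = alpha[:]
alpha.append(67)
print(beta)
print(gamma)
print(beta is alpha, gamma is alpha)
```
[3, 2, 4, 3, 67]
[3, 2, 4, 3]
True False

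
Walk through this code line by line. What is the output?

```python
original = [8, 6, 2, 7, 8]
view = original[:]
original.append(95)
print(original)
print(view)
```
[8, 6, 2, 7, 8, 95]
[8, 6, 2, 7, 8]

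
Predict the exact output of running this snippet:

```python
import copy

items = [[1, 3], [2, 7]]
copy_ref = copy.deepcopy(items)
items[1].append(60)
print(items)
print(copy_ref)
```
[[1, 3], [2, 7, 60]]
[[1, 3], [2, 7]]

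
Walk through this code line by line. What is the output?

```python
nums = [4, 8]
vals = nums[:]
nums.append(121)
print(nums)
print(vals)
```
[4, 8, 121]
[4, 8]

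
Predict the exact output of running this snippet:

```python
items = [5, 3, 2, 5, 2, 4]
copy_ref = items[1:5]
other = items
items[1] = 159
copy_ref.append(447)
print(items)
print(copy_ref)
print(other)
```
[5, 159, 2, 5, 2, 4]
[3, 2, 5, 2, 447]
[5, 159, 2, 5, 2, 4]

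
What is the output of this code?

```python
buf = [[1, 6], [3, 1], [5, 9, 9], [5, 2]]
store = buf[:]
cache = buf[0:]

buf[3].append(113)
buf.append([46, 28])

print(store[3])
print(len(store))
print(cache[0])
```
[5, 2, 113]
4
[1, 6]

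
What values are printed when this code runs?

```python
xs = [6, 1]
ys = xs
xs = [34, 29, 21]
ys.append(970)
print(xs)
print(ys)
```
[34, 29, 21]
[6, 1, 970]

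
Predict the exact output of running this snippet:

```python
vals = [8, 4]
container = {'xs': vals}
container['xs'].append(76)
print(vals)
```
[8, 4, 76]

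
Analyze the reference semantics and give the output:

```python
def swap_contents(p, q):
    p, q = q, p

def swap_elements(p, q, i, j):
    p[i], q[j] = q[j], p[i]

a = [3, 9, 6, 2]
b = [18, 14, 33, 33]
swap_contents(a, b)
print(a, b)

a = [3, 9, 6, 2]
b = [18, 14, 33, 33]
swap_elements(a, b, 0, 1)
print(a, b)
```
[3, 9, 6, 2] [18, 14, 33, 33]
[14, 9, 6, 2] [18, 3, 33, 33]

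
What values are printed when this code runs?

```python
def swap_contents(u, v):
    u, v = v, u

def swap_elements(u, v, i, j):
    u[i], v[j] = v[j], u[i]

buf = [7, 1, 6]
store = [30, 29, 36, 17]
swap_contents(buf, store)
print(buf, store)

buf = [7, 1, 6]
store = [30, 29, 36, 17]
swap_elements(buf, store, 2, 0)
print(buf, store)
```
[7, 1, 6] [30, 29, 36, 17]
[7, 1, 30] [6, 29, 36, 17]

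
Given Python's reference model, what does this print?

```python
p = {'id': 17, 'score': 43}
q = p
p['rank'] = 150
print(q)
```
{'id': 17, 'score': 43, 'rank': 150}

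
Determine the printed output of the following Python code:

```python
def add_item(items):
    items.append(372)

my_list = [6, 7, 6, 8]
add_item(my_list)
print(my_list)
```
[6, 7, 6, 8, 372]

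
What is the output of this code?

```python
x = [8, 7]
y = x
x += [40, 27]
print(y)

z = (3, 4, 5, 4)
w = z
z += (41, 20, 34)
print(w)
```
[8, 7, 40, 27]
(3, 4, 5, 4)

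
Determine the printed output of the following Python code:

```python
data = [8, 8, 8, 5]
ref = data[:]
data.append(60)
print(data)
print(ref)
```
[8, 8, 8, 5, 60]
[8, 8, 8, 5]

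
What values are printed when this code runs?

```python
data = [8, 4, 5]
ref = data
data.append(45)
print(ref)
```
[8, 4, 5, 45]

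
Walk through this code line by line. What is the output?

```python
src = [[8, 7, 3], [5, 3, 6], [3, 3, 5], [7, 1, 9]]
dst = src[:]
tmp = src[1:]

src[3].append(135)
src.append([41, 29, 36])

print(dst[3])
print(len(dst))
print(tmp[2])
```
[7, 1, 9, 135]
4
[7, 1, 9, 135]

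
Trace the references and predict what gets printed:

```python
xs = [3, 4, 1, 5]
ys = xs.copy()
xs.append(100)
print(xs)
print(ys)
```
[3, 4, 1, 5, 100]
[3, 4, 1, 5]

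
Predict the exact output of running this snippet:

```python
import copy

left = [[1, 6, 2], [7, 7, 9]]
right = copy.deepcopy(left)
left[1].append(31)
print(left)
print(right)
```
[[1, 6, 2], [7, 7, 9, 31]]
[[1, 6, 2], [7, 7, 9]]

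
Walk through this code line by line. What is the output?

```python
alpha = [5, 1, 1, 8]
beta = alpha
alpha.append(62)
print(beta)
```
[5, 1, 1, 8, 62]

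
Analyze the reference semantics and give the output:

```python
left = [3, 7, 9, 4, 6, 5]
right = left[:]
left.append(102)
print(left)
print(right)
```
[3, 7, 9, 4, 6, 5, 102]
[3, 7, 9, 4, 6, 5]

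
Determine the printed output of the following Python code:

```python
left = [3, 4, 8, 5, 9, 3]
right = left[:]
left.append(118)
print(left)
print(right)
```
[3, 4, 8, 5, 9, 3, 118]
[3, 4, 8, 5, 9, 3]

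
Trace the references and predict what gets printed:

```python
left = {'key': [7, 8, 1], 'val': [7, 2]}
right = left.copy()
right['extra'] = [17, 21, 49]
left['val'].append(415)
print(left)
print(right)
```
{'key': [7, 8, 1], 'val': [7, 2, 415]}
{'key': [7, 8, 1], 'val': [7, 2, 415], 'extra': [17, 21, 49]}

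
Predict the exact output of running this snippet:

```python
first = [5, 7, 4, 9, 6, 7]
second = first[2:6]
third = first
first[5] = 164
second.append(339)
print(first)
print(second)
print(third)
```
[5, 7, 4, 9, 6, 164]
[4, 9, 6, 7, 339]
[5, 7, 4, 9, 6, 164]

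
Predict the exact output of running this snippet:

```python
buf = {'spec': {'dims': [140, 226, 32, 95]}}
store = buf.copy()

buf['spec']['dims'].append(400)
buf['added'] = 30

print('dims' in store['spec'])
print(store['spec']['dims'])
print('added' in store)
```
True
[140, 226, 32, 95, 400]
False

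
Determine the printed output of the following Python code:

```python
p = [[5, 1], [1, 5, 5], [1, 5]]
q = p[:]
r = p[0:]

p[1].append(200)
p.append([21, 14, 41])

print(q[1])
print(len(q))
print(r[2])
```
[1, 5, 5, 200]
3
[1, 5]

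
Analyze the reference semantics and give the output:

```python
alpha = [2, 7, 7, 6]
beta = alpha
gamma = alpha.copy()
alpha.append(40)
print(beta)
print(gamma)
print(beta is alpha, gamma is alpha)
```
[2, 7, 7, 6, 40]
[2, 7, 7, 6]
True False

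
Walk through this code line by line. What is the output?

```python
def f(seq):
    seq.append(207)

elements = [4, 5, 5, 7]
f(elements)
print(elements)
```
[4, 5, 5, 7, 207]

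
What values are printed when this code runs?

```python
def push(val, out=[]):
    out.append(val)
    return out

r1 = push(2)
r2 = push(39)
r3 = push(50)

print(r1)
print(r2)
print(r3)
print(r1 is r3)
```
[2, 39, 50]
[2, 39, 50]
[2, 39, 50]
True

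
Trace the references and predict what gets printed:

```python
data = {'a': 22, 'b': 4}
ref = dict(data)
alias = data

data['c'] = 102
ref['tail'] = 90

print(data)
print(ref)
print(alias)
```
{'a': 22, 'b': 4, 'c': 102}
{'a': 22, 'b': 4, 'tail': 90}
{'a': 22, 'b': 4, 'c': 102}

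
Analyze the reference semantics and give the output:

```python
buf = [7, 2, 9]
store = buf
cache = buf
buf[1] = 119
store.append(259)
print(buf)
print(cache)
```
[7, 119, 9, 259]
[7, 119, 9, 259]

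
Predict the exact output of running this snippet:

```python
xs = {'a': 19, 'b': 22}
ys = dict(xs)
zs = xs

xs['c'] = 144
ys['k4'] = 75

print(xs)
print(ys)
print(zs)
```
{'a': 19, 'b': 22, 'c': 144}
{'a': 19, 'b': 22, 'k4': 75}
{'a': 19, 'b': 22, 'c': 144}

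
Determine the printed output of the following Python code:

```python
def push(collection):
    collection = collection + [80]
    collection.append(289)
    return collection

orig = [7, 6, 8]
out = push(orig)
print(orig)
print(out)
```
[7, 6, 8]
[7, 6, 8, 80, 289]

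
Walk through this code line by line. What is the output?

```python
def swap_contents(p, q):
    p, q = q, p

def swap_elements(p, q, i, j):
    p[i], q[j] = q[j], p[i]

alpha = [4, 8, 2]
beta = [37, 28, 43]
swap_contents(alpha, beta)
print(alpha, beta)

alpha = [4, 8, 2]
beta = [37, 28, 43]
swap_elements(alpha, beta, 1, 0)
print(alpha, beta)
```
[4, 8, 2] [37, 28, 43]
[4, 37, 2] [8, 28, 43]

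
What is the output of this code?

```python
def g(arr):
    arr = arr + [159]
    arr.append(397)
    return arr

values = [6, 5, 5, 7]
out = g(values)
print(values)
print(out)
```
[6, 5, 5, 7]
[6, 5, 5, 7, 159, 397]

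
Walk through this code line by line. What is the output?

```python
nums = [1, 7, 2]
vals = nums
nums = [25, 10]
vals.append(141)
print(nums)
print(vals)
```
[25, 10]
[1, 7, 2, 141]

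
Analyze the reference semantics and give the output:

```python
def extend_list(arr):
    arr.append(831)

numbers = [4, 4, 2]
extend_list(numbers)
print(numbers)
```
[4, 4, 2, 831]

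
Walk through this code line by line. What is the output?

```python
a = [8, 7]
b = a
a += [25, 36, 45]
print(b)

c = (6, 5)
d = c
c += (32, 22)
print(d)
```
[8, 7, 25, 36, 45]
(6, 5)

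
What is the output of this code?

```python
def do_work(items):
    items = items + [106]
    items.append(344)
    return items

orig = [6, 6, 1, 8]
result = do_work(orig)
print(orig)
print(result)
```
[6, 6, 1, 8]
[6, 6, 1, 8, 106, 344]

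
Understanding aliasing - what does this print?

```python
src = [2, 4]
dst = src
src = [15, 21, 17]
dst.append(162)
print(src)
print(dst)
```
[15, 21, 17]
[2, 4, 162]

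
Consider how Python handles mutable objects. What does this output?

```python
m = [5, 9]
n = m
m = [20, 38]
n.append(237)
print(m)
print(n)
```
[20, 38]
[5, 9, 237]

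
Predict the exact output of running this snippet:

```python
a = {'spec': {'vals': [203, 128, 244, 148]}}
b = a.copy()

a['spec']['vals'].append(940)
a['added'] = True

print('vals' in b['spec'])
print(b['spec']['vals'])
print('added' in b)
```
True
[203, 128, 244, 148, 940]
False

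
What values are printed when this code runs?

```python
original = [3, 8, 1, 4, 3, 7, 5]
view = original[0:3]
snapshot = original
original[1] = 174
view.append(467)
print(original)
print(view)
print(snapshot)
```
[3, 174, 1, 4, 3, 7, 5]
[3, 8, 1, 467]
[3, 174, 1, 4, 3, 7, 5]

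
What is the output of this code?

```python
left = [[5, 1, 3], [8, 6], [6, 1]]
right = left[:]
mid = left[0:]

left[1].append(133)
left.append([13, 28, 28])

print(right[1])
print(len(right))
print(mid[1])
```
[8, 6, 133]
3
[8, 6, 133]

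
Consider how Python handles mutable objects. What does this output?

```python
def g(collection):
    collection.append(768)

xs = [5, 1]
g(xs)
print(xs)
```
[5, 1, 768]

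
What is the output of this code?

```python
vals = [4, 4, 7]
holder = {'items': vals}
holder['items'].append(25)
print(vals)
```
[4, 4, 7, 25]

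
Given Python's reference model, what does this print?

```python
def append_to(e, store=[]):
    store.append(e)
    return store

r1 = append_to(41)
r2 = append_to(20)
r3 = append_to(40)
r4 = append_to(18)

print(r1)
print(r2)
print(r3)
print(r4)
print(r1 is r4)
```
[41, 20, 40, 18]
[41, 20, 40, 18]
[41, 20, 40, 18]
[41, 20, 40, 18]
True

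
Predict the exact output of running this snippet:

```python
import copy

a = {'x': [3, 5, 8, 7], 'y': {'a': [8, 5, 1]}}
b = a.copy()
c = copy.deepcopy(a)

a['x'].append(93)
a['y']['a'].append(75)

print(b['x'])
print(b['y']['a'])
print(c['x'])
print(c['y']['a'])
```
[3, 5, 8, 7, 93]
[8, 5, 1, 75]
[3, 5, 8, 7]
[8, 5, 1]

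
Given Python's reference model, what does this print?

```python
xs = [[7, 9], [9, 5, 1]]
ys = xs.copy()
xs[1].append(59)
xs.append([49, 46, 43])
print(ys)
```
[[7, 9], [9, 5, 1, 59]]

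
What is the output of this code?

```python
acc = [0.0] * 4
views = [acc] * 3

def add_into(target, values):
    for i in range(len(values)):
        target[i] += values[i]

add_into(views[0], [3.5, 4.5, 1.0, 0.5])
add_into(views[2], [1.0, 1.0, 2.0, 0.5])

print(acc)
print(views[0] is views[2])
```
[4.5, 5.5, 3.0, 1.0]
True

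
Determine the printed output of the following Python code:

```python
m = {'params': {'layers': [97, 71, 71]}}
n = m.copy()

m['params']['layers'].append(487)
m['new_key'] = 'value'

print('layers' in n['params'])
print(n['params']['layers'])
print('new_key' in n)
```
True
[97, 71, 71, 487]
False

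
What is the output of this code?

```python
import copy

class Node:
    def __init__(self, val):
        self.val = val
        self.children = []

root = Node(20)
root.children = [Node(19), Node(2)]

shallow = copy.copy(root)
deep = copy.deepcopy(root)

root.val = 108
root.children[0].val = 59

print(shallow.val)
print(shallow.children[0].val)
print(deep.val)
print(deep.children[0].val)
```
20
59
20
19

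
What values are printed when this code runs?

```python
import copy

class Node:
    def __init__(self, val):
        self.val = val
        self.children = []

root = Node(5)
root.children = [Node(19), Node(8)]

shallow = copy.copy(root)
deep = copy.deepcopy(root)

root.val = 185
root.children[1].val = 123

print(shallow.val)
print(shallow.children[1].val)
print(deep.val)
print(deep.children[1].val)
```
5
123
5
8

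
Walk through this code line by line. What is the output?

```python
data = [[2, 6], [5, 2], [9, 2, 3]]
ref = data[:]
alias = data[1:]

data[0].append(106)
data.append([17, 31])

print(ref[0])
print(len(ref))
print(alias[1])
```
[2, 6, 106]
3
[9, 2, 3]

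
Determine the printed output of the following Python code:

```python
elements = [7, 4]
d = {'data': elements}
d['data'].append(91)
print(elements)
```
[7, 4, 91]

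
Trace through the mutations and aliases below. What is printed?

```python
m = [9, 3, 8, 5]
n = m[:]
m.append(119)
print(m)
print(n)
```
[9, 3, 8, 5, 119]
[9, 3, 8, 5]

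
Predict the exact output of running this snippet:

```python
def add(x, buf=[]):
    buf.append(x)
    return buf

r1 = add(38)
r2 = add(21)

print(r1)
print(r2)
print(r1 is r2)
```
[38, 21]
[38, 21]
True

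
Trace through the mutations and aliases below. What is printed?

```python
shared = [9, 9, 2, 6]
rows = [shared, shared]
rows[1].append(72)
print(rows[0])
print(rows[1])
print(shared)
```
[9, 9, 2, 6, 72]
[9, 9, 2, 6, 72]
[9, 9, 2, 6, 72]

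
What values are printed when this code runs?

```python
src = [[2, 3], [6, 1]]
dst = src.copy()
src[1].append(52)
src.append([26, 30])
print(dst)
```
[[2, 3], [6, 1, 52]]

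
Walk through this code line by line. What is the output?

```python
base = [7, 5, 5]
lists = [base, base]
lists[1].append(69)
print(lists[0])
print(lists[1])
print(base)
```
[7, 5, 5, 69]
[7, 5, 5, 69]
[7, 5, 5, 69]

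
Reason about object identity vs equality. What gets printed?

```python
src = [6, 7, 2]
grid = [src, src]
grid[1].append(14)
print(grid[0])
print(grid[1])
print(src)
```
[6, 7, 2, 14]
[6, 7, 2, 14]
[6, 7, 2, 14]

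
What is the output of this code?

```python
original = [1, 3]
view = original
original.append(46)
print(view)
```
[1, 3, 46]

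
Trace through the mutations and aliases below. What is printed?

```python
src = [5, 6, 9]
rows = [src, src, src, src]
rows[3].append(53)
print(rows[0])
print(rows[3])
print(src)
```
[5, 6, 9, 53]
[5, 6, 9, 53]
[5, 6, 9, 53]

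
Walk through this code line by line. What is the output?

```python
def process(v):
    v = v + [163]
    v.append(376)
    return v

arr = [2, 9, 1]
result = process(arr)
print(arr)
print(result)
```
[2, 9, 1]
[2, 9, 1, 163, 376]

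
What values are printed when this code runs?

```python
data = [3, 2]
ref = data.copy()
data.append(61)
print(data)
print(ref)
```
[3, 2, 61]
[3, 2]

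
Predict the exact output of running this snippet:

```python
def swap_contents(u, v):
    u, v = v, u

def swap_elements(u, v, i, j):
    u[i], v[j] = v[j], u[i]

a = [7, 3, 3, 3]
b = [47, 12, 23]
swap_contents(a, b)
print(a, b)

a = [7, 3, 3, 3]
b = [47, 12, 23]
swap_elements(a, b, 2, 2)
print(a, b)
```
[7, 3, 3, 3] [47, 12, 23]
[7, 3, 23, 3] [47, 12, 3]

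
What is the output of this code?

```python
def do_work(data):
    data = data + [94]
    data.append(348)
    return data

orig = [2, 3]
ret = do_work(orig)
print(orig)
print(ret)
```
[2, 3]
[2, 3, 94, 348]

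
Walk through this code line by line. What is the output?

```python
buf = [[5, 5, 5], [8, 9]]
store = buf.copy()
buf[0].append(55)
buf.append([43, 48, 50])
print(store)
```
[[5, 5, 5, 55], [8, 9]]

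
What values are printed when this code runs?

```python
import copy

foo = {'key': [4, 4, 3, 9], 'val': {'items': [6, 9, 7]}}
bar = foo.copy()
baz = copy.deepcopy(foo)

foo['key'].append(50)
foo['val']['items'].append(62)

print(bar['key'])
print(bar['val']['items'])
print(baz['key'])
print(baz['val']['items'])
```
[4, 4, 3, 9, 50]
[6, 9, 7, 62]
[4, 4, 3, 9]
[6, 9, 7]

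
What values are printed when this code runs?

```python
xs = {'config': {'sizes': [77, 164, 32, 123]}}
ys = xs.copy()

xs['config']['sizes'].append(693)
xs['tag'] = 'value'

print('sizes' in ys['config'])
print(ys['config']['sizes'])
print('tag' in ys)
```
True
[77, 164, 32, 123, 693]
False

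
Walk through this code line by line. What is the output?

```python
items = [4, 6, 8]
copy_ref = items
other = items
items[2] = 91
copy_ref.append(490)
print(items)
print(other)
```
[4, 6, 91, 490]
[4, 6, 91, 490]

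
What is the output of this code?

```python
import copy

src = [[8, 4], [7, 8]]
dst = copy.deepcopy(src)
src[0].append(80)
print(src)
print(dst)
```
[[8, 4, 80], [7, 8]]
[[8, 4], [7, 8]]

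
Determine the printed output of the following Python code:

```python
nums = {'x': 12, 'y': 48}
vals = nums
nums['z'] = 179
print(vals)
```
{'x': 12, 'y': 48, 'z': 179}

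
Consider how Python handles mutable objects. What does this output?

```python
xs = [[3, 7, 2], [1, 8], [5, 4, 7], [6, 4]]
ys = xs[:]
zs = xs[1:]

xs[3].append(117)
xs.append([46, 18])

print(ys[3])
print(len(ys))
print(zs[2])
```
[6, 4, 117]
4
[6, 4, 117]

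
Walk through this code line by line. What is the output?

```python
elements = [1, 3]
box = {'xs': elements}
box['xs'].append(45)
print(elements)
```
[1, 3, 45]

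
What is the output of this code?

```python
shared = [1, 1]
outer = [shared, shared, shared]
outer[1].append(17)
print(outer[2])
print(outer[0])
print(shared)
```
[1, 1, 17]
[1, 1, 17]
[1, 1, 17]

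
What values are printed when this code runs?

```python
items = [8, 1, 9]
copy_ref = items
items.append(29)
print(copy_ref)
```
[8, 1, 9, 29]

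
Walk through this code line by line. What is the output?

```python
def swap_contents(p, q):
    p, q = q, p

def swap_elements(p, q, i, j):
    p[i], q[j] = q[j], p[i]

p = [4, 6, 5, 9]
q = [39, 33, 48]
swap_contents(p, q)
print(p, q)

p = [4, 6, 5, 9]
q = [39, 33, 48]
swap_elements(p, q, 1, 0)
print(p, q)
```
[4, 6, 5, 9] [39, 33, 48]
[4, 39, 5, 9] [6, 33, 48]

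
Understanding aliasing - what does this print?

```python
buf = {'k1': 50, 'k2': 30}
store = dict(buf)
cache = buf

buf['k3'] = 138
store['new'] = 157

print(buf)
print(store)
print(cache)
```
{'k1': 50, 'k2': 30, 'k3': 138}
{'k1': 50, 'k2': 30, 'new': 157}
{'k1': 50, 'k2': 30, 'k3': 138}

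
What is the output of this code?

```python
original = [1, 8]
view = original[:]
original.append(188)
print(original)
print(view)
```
[1, 8, 188]
[1, 8]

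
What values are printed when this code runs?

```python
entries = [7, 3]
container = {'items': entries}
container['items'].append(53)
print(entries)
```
[7, 3, 53]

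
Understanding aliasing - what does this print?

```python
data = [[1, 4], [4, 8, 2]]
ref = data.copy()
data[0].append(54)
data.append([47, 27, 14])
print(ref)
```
[[1, 4, 54], [4, 8, 2]]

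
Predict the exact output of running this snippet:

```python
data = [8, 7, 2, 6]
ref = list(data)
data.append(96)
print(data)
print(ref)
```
[8, 7, 2, 6, 96]
[8, 7, 2, 6]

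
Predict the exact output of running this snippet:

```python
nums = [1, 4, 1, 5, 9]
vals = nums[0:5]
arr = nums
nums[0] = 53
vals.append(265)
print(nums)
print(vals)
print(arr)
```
[53, 4, 1, 5, 9]
[1, 4, 1, 5, 9, 265]
[53, 4, 1, 5, 9]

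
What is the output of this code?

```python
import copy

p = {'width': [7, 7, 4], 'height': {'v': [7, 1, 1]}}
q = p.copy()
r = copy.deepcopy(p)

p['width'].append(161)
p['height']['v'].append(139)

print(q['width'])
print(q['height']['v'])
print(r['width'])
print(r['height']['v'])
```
[7, 7, 4, 161]
[7, 1, 1, 139]
[7, 7, 4]
[7, 1, 1]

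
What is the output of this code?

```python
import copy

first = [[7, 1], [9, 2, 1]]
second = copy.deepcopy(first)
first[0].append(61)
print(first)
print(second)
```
[[7, 1, 61], [9, 2, 1]]
[[7, 1], [9, 2, 1]]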